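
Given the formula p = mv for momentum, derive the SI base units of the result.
Units of each symbol in p = mv:
  m (mass): kg
  v (velocity): m/s

Multiplying the contributions: [kg] · [m/s]
Adding exponents of each base unit: kg: 1, m: 1, s: -1
SI base units of momentum: kg·m/s

Answer: kg·m/s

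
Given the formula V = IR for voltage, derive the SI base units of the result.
Units of each symbol in V = IR:
  I (current): A
  R (resistance, in ohms): kg·m²/(s³·A²)

Multiplying the contributions: [A] · [kg·m²/(s³·A²)]
Adding exponents of each base unit: kg: 1, m: 2, s: -3, A: -1
SI base units of voltage: kg·m²/(s³·A)

Answer: kg·m²/(s³·A)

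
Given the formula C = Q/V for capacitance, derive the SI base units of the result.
Units of each symbol in C = Q/V:
  Q (charge, in coulombs): s·A
  V (voltage, in volts): kg·m²/(s³·A)  → in the denominator, contributes s³·A/(kg·m²)

Multiplying the contributions: [s·A] · [s³·A/(kg·m²)]
Adding exponents of each base unit: kg: -1, m: -2, s: 4, A: 2
SI base units of capacitance: s⁴·A²/(kg·m²)

Answer: s⁴·A²/(kg·m²)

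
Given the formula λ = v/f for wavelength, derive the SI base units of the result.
Units of each symbol in λ = v/f:
  v (wave speed): m/s
  f (frequency): 1/s  → in the denominator, contributes s

Multiplying the contributions: [m/s] · [s]
Adding exponents of each base unit: m: 1
SI base units of wavelength: m

Answer: m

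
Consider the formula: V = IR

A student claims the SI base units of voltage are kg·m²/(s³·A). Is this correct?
Units of each symbol in V = IR:
  I (current): A
  R (resistance, in ohms): kg·m²/(s³·A²)

Multiplying the contributions: [A] · [kg·m²/(s³·A²)]
Adding exponents of each base unit: kg: 1, m: 2, s: -3, A: -1
SI base units of voltage: kg·m²/(s³·A)

The claimed units kg·m²/(s³·A) match the derived units, so the claim is correct.

Answer: Yes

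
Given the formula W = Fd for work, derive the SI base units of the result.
Units of each symbol in W = Fd:
  F (force): kg·m/s²
  d (displacement): m

Multiplying the contributions: [kg·m/s²] · [m]
Adding exponents of each base unit: kg: 1, m: 2, s: -2
SI base units of work: kg·m²/s²

Answer: kg·m²/s²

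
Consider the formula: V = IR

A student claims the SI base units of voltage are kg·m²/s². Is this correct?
Units of each symbol in V = IR:
  I (current): A
  R (resistance, in ohms): kg·m²/(s³·A²)

Multiplying the contributions: [A] · [kg·m²/(s³·A²)]
Adding exponents of each base unit: kg: 1, m: 2, s: -3, A: -1
SI base units of voltage: kg·m²/(s³·A)

The claimed units kg·m²/s² (exponents kg: 1, m: 2, s: -2) do not match the derived units kg·m²/(s³·A) (exponents kg: 1, m: 2, s: -3, A: -1), so the claim is incorrect.

Answer: No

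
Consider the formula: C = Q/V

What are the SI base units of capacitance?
Units of each symbol in C = Q/V:
  Q (charge, in coulombs): s·A
  V (voltage, in volts): kg·m²/(s³·A)  → in the denominator, contributes s³·A/(kg·m²)

Multiplying the contributions: [s·A] · [s³·A/(kg·m²)]
Adding exponents of each base unit: kg: -1, m: -2, s: 4, A: 2
SI base units of capacitance: s⁴·A²/(kg·m²)

Answer: s⁴·A²/(kg·m²)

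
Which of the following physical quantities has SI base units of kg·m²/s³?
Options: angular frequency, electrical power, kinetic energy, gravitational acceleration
Checking the SI base units of each option:
  angular frequency (ω = 2πf): 1/s  ✗
  electrical power (P = IV): kg·m²/s³  ✓ matches
  kinetic energy (E = ½mv²): kg·m²/s²  ✗
  gravitational acceleration (g = GM/r²): m/s²  ✗

Only electrical power has units kg·m²/s³.

Answer: electrical power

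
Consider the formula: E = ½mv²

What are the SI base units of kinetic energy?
Units of each symbol in E = ½mv²:
  m (mass): kg
  v (speed): m/s  → to the power 2, contributes m²/s²
  The factor ½ is dimensionless.

Multiplying the contributions: [kg] · [m²/s²]
Adding exponents of each base unit: kg: 1, m: 2, s: -2
SI base units of kinetic energy: kg·m²/s²

Answer: kg·m²/s²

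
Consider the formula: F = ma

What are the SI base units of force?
Units of each symbol in F = ma:
  m (mass): kg
  a (acceleration): m/s²

Multiplying the contributions: [kg] · [m/s²]
Adding exponents of each base unit: kg: 1, m: 1, s: -2
SI base units of force: kg·m/s²

Answer: kg·m/s²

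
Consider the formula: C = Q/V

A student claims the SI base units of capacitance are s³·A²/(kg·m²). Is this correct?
Units of each symbol in C = Q/V:
  Q (charge, in coulombs): s·A
  V (voltage, in volts): kg·m²/(s³·A)  → in the denominator, contributes s³·A/(kg·m²)

Multiplying the contributions: [s·A] · [s³·A/(kg·m²)]
Adding exponents of each base unit: kg: -1, m: -2, s: 4, A: 2
SI base units of capacitance: s⁴·A²/(kg·m²)

The claimed units s³·A²/(kg·m²) (exponents kg: -1, m: -2, s: 3, A: 2) do not match the derived units s⁴·A²/(kg·m²) (exponents kg: -1, m: -2, s: 4, A: 2), so the claim is incorrect.

Answer: No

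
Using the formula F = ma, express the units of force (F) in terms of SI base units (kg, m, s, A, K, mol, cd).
Units of each symbol in F = ma:
  m (mass): kg
  a (acceleration): m/s²

Multiplying the contributions: [kg] · [m/s²]
Adding exponents of each base unit: kg: 1, m: 1, s: -2
SI base units of force: kg·m/s²

Answer: kg·m/s²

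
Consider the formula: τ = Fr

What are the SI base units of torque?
Units of each symbol in τ = Fr:
  F (force): kg·m/s²
  r (lever arm): m

Multiplying the contributions: [kg·m/s²] · [m]
Adding exponents of each base unit: kg: 1, m: 2, s: -2
SI base units of torque: kg·m²/s²

Answer: kg·m²/s²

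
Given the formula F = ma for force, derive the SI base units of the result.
Units of each symbol in F = ma:
  m (mass): kg
  a (acceleration): m/s²

Multiplying the contributions: [kg] · [m/s²]
Adding exponents of each base unit: kg: 1, m: 1, s: -2
SI base units of force: kg·m/s²

Answer: kg·m/s²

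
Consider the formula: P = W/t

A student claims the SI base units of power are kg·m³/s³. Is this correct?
Units of each symbol in P = W/t:
  W (work): kg·m²/s²
  t (time): s  → in the denominator, contributes 1/s

Multiplying the contributions: [kg·m²/s²] · [1/s]
Adding exponents of each base unit: kg: 1, m: 2, s: -3
SI base units of power: kg·m²/s³

The claimed units kg·m³/s³ (exponents kg: 1, m: 3, s: -3) do not match the derived units kg·m²/s³ (exponents kg: 1, m: 2, s: -3), so the claim is incorrect.

Answer: No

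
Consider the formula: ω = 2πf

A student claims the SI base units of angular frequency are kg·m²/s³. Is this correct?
Units of each symbol in ω = 2πf:
  f (frequency): 1/s
  The factor 2π is dimensionless.

Multiplying the contributions: [1/s]
Adding exponents of each base unit: s: -1
SI base units of angular frequency: 1/s

The claimed units kg·m²/s³ (exponents kg: 1, m: 2, s: -3) do not match the derived units 1/s (exponents s: -1), so the claim is incorrect.

Answer: No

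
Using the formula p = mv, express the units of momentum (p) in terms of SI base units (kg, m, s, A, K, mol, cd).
Units of each symbol in p = mv:
  m (mass): kg
  v (velocity): m/s

Multiplying the contributions: [kg] · [m/s]
Adding exponents of each base unit: kg: 1, m: 1, s: -1
SI base units of momentum: kg·m/s

Answer: kg·m/s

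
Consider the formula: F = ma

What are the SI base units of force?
Units of each symbol in F = ma:
  m (mass): kg
  a (acceleration): m/s²

Multiplying the contributions: [kg] · [m/s²]
Adding exponents of each base unit: kg: 1, m: 1, s: -2
SI base units of force: kg·m/s²

Answer: kg·m/s²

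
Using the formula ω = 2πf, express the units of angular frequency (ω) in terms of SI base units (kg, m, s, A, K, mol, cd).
Units of each symbol in ω = 2πf:
  f (frequency): 1/s
  The factor 2π is dimensionless.

Multiplying the contributions: [1/s]
Adding exponents of each base unit: s: -1
SI base units of angular frequency: 1/s

Answer: 1/s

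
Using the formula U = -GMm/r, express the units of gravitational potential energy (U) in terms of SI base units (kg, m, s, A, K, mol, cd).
Units of each symbol in U = -GMm/r:
  G (gravitational constant): m³/(kg·s²)
  M (mass): kg
  m (mass): kg
  r (distance): m  → in the denominator, contributes 1/m
  The minus sign does not affect the units.

Multiplying the contributions: [m³/(kg·s²)] · [kg] · [kg] · [1/m]
Adding exponents of each base unit: kg: 1, m: 2, s: -2
SI base units of gravitational potential energy: kg·m²/s²

Answer: kg·m²/s²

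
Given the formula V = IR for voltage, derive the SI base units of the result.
Units of each symbol in V = IR:
  I (current): A
  R (resistance, in ohms): kg·m²/(s³·A²)

Multiplying the contributions: [A] · [kg·m²/(s³·A²)]
Adding exponents of each base unit: kg: 1, m: 2, s: -3, A: -1
SI base units of voltage: kg·m²/(s³·A)

Answer: kg·m²/(s³·A)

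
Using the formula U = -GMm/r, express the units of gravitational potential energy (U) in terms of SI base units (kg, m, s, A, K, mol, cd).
Units of each symbol in U = -GMm/r:
  G (gravitational constant): m³/(kg·s²)
  M (mass): kg
  m (mass): kg
  r (distance): m  → in the denominator, contributes 1/m
  The minus sign does not affect the units.

Multiplying the contributions: [m³/(kg·s²)] · [kg] · [kg] · [1/m]
Adding exponents of each base unit: kg: 1, m: 2, s: -2
SI base units of gravitational potential energy: kg·m²/s²

Answer: kg·m²/s²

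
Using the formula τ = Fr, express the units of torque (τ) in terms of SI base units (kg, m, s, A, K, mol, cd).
Units of each symbol in τ = Fr:
  F (force): kg·m/s²
  r (lever arm): m

Multiplying the contributions: [kg·m/s²] · [m]
Adding exponents of each base unit: kg: 1, m: 2, s: -2
SI base units of torque: kg·m²/s²

Answer: kg·m²/s²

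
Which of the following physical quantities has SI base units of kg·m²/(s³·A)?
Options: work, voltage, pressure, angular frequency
Checking the SI base units of each option:
  work (W = Fd): kg·m²/s²  ✗
  voltage (V = IR): kg·m²/(s³·A)  ✓ matches
  pressure (P = F/A): kg/(m·s²)  ✗
  angular frequency (ω = 2πf): 1/s  ✗

Only voltage has units kg·m²/(s³·A).

Answer: voltage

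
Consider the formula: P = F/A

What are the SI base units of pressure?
Units of each symbol in P = F/A:
  F (force): kg·m/s²
  A (area): m²  → in the denominator, contributes 1/m²

Multiplying the contributions: [kg·m/s²] · [1/m²]
Adding exponents of each base unit: kg: 1, m: -1, s: -2
SI base units of pressure: kg/(m·s²)

Answer: kg/(m·s²)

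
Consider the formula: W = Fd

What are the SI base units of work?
Units of each symbol in W = Fd:
  F (force): kg·m/s²
  d (displacement): m

Multiplying the contributions: [kg·m/s²] · [m]
Adding exponents of each base unit: kg: 1, m: 2, s: -2
SI base units of work: kg·m²/s²

Answer: kg·m²/s²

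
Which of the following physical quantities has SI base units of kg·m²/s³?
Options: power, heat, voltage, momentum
Checking the SI base units of each option:
  power (P = W/t): kg·m²/s³  ✓ matches
  heat (Q = mcΔT): kg·m²/s²  ✗
  voltage (V = IR): kg·m²/(s³·A)  ✗
  momentum (p = mv): kg·m/s  ✗

Only power has units kg·m²/s³.

Answer: power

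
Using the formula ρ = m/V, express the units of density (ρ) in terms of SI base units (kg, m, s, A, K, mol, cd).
Units of each symbol in ρ = m/V:
  m (mass): kg
  V (volume): m³  → in the denominator, contributes 1/m³

Multiplying the contributions: [kg] · [1/m³]
Adding exponents of each base unit: kg: 1, m: -3
SI base units of density: kg/m³

Answer: kg/m³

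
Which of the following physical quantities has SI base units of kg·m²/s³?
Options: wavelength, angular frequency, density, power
Checking the SI base units of each option:
  wavelength (λ = v/f): m  ✗
  angular frequency (ω = 2πf): 1/s  ✗
  density (ρ = m/V): kg/m³  ✗
  power (P = W/t): kg·m²/s³  ✓ matches

Only power has units kg·m²/s³.

Answer: power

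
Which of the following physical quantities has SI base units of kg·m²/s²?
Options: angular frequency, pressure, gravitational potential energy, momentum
Checking the SI base units of each option:
  angular frequency (ω = 2πf): 1/s  ✗
  pressure (P = F/A): kg/(m·s²)  ✗
  gravitational potential energy (U = -GMm/r): kg·m²/s²  ✓ matches
  momentum (p = mv): kg·m/s  ✗

Only gravitational potential energy has units kg·m²/s².

Answer: gravitational potential energy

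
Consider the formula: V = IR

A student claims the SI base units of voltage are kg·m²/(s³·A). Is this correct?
Units of each symbol in V = IR:
  I (current): A
  R (resistance, in ohms): kg·m²/(s³·A²)

Multiplying the contributions: [A] · [kg·m²/(s³·A²)]
Adding exponents of each base unit: kg: 1, m: 2, s: -3, A: -1
SI base units of voltage: kg·m²/(s³·A)

The claimed units kg·m²/(s³·A) match the derived units, so the claim is correct.

Answer: Yes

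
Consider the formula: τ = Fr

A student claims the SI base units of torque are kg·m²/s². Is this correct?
Units of each symbol in τ = Fr:
  F (force): kg·m/s²
  r (lever arm): m

Multiplying the contributions: [kg·m/s²] · [m]
Adding exponents of each base unit: kg: 1, m: 2, s: -2
SI base units of torque: kg·m²/s²

The claimed units kg·m²/s² match the derived units, so the claim is correct.

Answer: Yes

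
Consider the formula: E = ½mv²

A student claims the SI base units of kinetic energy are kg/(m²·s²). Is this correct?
Units of each symbol in E = ½mv²:
  m (mass): kg
  v (speed): m/s  → to the power 2, contributes m²/s²
  The factor ½ is dimensionless.

Multiplying the contributions: [kg] · [m²/s²]
Adding exponents of each base unit: kg: 1, m: 2, s: -2
SI base units of kinetic energy: kg·m²/s²

The claimed units kg/(m²·s²) (exponents kg: 1, m: -2, s: -2) do not match the derived units kg·m²/s² (exponents kg: 1, m: 2, s: -2), so the claim is incorrect.

Answer: No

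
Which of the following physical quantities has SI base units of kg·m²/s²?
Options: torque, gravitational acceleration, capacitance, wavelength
Checking the SI base units of each option:
  torque (τ = Fr): kg·m²/s²  ✓ matches
  gravitational acceleration (g = GM/r²): m/s²  ✗
  capacitance (C = Q/V): s⁴·A²/(kg·m²)  ✗
  wavelength (λ = v/f): m  ✗

Only torque has units kg·m²/s².

Answer: torque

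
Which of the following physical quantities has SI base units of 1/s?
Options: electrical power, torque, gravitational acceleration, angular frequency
Checking the SI base units of each option:
  electrical power (P = IV): kg·m²/s³  ✗
  torque (τ = Fr): kg·m²/s²  ✗
  gravitational acceleration (g = GM/r²): m/s²  ✗
  angular frequency (ω = 2πf): 1/s  ✓ matches

Only angular frequency has units 1/s.

Answer: angular frequency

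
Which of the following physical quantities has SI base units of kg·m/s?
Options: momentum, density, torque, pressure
Checking the SI base units of each option:
  momentum (p = mv): kg·m/s  ✓ matches
  density (ρ = m/V): kg/m³  ✗
  torque (τ = Fr): kg·m²/s²  ✗
  pressure (P = F/A): kg/(m·s²)  ✗

Only momentum has units kg·m/s.

Answer: momentum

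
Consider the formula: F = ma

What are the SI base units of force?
Units of each symbol in F = ma:
  m (mass): kg
  a (acceleration): m/s²

Multiplying the contributions: [kg] · [m/s²]
Adding exponents of each base unit: kg: 1, m: 1, s: -2
SI base units of force: kg·m/s²

Answer: kg·m/s²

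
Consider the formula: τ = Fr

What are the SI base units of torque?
Units of each symbol in τ = Fr:
  F (force): kg·m/s²
  r (lever arm): m

Multiplying the contributions: [kg·m/s²] · [m]
Adding exponents of each base unit: kg: 1, m: 2, s: -2
SI base units of torque: kg·m²/s²

Answer: kg·m²/s²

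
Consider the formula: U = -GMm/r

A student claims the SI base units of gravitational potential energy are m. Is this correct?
Units of each symbol in U = -GMm/r:
  G (gravitational constant): m³/(kg·s²)
  M (mass): kg
  m (mass): kg
  r (distance): m  → in the denominator, contributes 1/m
  The minus sign does not affect the units.

Multiplying the contributions: [m³/(kg·s²)] · [kg] · [kg] · [1/m]
Adding exponents of each base unit: kg: 1, m: 2, s: -2
SI base units of gravitational potential energy: kg·m²/s²

The claimed units m (exponents m: 1) do not match the derived units kg·m²/s² (exponents kg: 1, m: 2, s: -2), so the claim is incorrect.

Answer: No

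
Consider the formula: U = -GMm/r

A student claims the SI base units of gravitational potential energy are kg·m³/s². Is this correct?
Units of each symbol in U = -GMm/r:
  G (gravitational constant): m³/(kg·s²)
  M (mass): kg
  m (mass): kg
  r (distance): m  → in the denominator, contributes 1/m
  The minus sign does not affect the units.

Multiplying the contributions: [m³/(kg·s²)] · [kg] · [kg] · [1/m]
Adding exponents of each base unit: kg: 1, m: 2, s: -2
SI base units of gravitational potential energy: kg·m²/s²

The claimed units kg·m³/s² (exponents kg: 1, m: 3, s: -2) do not match the derived units kg·m²/s² (exponents kg: 1, m: 2, s: -2), so the claim is incorrect.

Answer: No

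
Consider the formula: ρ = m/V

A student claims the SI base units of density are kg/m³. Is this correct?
Units of each symbol in ρ = m/V:
  m (mass): kg
  V (volume): m³  → in the denominator, contributes 1/m³

Multiplying the contributions: [kg] · [1/m³]
Adding exponents of each base unit: kg: 1, m: -3
SI base units of density: kg/m³

The claimed units kg/m³ match the derived units, so the claim is correct.

Answer: Yes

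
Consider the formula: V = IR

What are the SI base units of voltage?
Units of each symbol in V = IR:
  I (current): A
  R (resistance, in ohms): kg·m²/(s³·A²)

Multiplying the contributions: [A] · [kg·m²/(s³·A²)]
Adding exponents of each base unit: kg: 1, m: 2, s: -3, A: -1
SI base units of voltage: kg·m²/(s³·A)

Answer: kg·m²/(s³·A)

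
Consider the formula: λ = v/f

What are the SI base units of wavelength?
Units of each symbol in λ = v/f:
  v (wave speed): m/s
  f (frequency): 1/s  → in the denominator, contributes s

Multiplying the contributions: [m/s] · [s]
Adding exponents of each base unit: m: 1
SI base units of wavelength: m

Answer: m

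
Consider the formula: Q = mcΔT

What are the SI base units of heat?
Units of each symbol in Q = mcΔT:
  m (mass): kg
  c (specific heat capacity, in J/(kg·K)): m²/(s²·K)
  ΔT (temperature change): K

Multiplying the contributions: [kg] · [m²/(s²·K)] · [K]
Adding exponents of each base unit: kg: 1, m: 2, s: -2
SI base units of heat: kg·m²/s²

Answer: kg·m²/s²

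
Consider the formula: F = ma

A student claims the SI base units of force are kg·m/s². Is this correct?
Units of each symbol in F = ma:
  m (mass): kg
  a (acceleration): m/s²

Multiplying the contributions: [kg] · [m/s²]
Adding exponents of each base unit: kg: 1, m: 1, s: -2
SI base units of force: kg·m/s²

The claimed units kg·m/s² match the derived units, so the claim is correct.

Answer: Yes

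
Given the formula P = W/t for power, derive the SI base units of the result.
Units of each symbol in P = W/t:
  W (work): kg·m²/s²
  t (time): s  → in the denominator, contributes 1/s

Multiplying the contributions: [kg·m²/s²] · [1/s]
Adding exponents of each base unit: kg: 1, m: 2, s: -3
SI base units of power: kg·m²/s³

Answer: kg·m²/s³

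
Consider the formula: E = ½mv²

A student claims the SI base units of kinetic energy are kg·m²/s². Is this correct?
Units of each symbol in E = ½mv²:
  m (mass): kg
  v (speed): m/s  → to the power 2, contributes m²/s²
  The factor ½ is dimensionless.

Multiplying the contributions: [kg] · [m²/s²]
Adding exponents of each base unit: kg: 1, m: 2, s: -2
SI base units of kinetic energy: kg·m²/s²

The claimed units kg·m²/s² match the derived units, so the claim is correct.

Answer: Yes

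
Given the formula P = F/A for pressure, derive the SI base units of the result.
Units of each symbol in P = F/A:
  F (force): kg·m/s²
  A (area): m²  → in the denominator, contributes 1/m²

Multiplying the contributions: [kg·m/s²] · [1/m²]
Adding exponents of each base unit: kg: 1, m: -1, s: -2
SI base units of pressure: kg/(m·s²)

Answer: kg/(m·s²)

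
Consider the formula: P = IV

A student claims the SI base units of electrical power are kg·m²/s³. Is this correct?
Units of each symbol in P = IV:
  I (current): A
  V (voltage, in volts): kg·m²/(s³·A)

Multiplying the contributions: [A] · [kg·m²/(s³·A)]
Adding exponents of each base unit: kg: 1, m: 2, s: -3
SI base units of electrical power: kg·m²/s³

The claimed units kg·m²/s³ match the derived units, so the claim is correct.

Answer: Yes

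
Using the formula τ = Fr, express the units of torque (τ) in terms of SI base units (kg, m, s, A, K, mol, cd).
Units of each symbol in τ = Fr:
  F (force): kg·m/s²
  r (lever arm): m

Multiplying the contributions: [kg·m/s²] · [m]
Adding exponents of each base unit: kg: 1, m: 2, s: -2
SI base units of torque: kg·m²/s²

Answer: kg·m²/s²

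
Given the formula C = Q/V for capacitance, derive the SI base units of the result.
Units of each symbol in C = Q/V:
  Q (charge, in coulombs): s·A
  V (voltage, in volts): kg·m²/(s³·A)  → in the denominator, contributes s³·A/(kg·m²)

Multiplying the contributions: [s·A] · [s³·A/(kg·m²)]
Adding exponents of each base unit: kg: -1, m: -2, s: 4, A: 2
SI base units of capacitance: s⁴·A²/(kg·m²)

Answer: s⁴·A²/(kg·m²)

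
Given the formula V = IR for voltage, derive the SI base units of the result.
Units of each symbol in V = IR:
  I (current): A
  R (resistance, in ohms): kg·m²/(s³·A²)

Multiplying the contributions: [A] · [kg·m²/(s³·A²)]
Adding exponents of each base unit: kg: 1, m: 2, s: -3, A: -1
SI base units of voltage: kg·m²/(s³·A)

Answer: kg·m²/(s³·A)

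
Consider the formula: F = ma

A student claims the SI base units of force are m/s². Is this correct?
Units of each symbol in F = ma:
  m (mass): kg
  a (acceleration): m/s²

Multiplying the contributions: [kg] · [m/s²]
Adding exponents of each base unit: kg: 1, m: 1, s: -2
SI base units of force: kg·m/s²

The claimed units m/s² (exponents m: 1, s: -2) do not match the derived units kg·m/s² (exponents kg: 1, m: 1, s: -2), so the claim is incorrect.

Answer: No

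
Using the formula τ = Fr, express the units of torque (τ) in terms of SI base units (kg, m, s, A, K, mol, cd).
Units of each symbol in τ = Fr:
  F (force): kg·m/s²
  r (lever arm): m

Multiplying the contributions: [kg·m/s²] · [m]
Adding exponents of each base unit: kg: 1, m: 2, s: -2
SI base units of torque: kg·m²/s²

Answer: kg·m²/s²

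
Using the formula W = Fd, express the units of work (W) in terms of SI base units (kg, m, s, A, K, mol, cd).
Units of each symbol in W = Fd:
  F (force): kg·m/s²
  d (displacement): m

Multiplying the contributions: [kg·m/s²] · [m]
Adding exponents of each base unit: kg: 1, m: 2, s: -2
SI base units of work: kg·m²/s²

Answer: kg·m²/s²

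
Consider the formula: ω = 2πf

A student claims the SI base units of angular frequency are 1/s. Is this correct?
Units of each symbol in ω = 2πf:
  f (frequency): 1/s
  The factor 2π is dimensionless.

Multiplying the contributions: [1/s]
Adding exponents of each base unit: s: -1
SI base units of angular frequency: 1/s

The claimed units 1/s match the derived units, so the claim is correct.

Answer: Yes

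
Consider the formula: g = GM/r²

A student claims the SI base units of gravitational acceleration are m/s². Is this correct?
Units of each symbol in g = GM/r²:
  G (gravitational constant): m³/(kg·s²)
  M (mass): kg
  r (distance): m  → to the power 2 in the denominator, contributes 1/m²

Multiplying the contributions: [m³/(kg·s²)] · [kg] · [1/m²]
Adding exponents of each base unit: m: 1, s: -2
SI base units of gravitational acceleration: m/s²

The claimed units m/s² match the derived units, so the claim is correct.

Answer: Yes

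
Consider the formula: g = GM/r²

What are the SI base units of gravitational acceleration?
Units of each symbol in g = GM/r²:
  G (gravitational constant): m³/(kg·s²)
  M (mass): kg
  r (distance): m  → to the power 2 in the denominator, contributes 1/m²

Multiplying the contributions: [m³/(kg·s²)] · [kg] · [1/m²]
Adding exponents of each base unit: m: 1, s: -2
SI base units of gravitational acceleration: m/s²

Answer: m/s²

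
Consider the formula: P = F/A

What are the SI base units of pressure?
Units of each symbol in P = F/A:
  F (force): kg·m/s²
  A (area): m²  → in the denominator, contributes 1/m²

Multiplying the contributions: [kg·m/s²] · [1/m²]
Adding exponents of each base unit: kg: 1, m: -1, s: -2
SI base units of pressure: kg/(m·s²)

Answer: kg/(m·s²)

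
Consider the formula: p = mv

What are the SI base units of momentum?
Units of each symbol in p = mv:
  m (mass): kg
  v (velocity): m/s

Multiplying the contributions: [kg] · [m/s]
Adding exponents of each base unit: kg: 1, m: 1, s: -1
SI base units of momentum: kg·m/s

Answer: kg·m/s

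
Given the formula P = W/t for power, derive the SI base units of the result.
Units of each symbol in P = W/t:
  W (work): kg·m²/s²
  t (time): s  → in the denominator, contributes 1/s

Multiplying the contributions: [kg·m²/s²] · [1/s]
Adding exponents of each base unit: kg: 1, m: 2, s: -3
SI base units of power: kg·m²/s³

Answer: kg·m²/s³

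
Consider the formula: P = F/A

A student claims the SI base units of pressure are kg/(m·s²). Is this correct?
Units of each symbol in P = F/A:
  F (force): kg·m/s²
  A (area): m²  → in the denominator, contributes 1/m²

Multiplying the contributions: [kg·m/s²] · [1/m²]
Adding exponents of each base unit: kg: 1, m: -1, s: -2
SI base units of pressure: kg/(m·s²)

The claimed units kg/(m·s²) match the derived units, so the claim is correct.

Answer: Yes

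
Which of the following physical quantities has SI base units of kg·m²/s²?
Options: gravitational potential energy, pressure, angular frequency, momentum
Checking the SI base units of each option:
  gravitational potential energy (U = -GMm/r): kg·m²/s²  ✓ matches
  pressure (P = F/A): kg/(m·s²)  ✗
  angular frequency (ω = 2πf): 1/s  ✗
  momentum (p = mv): kg·m/s  ✗

Only gravitational potential energy has units kg·m²/s².

Answer: gravitational potential energy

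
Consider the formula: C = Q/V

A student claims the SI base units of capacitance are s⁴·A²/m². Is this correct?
Units of each symbol in C = Q/V:
  Q (charge, in coulombs): s·A
  V (voltage, in volts): kg·m²/(s³·A)  → in the denominator, contributes s³·A/(kg·m²)

Multiplying the contributions: [s·A] · [s³·A/(kg·m²)]
Adding exponents of each base unit: kg: -1, m: -2, s: 4, A: 2
SI base units of capacitance: s⁴·A²/(kg·m²)

The claimed units s⁴·A²/m² (exponents m: -2, s: 4, A: 2) do not match the derived units s⁴·A²/(kg·m²) (exponents kg: -1, m: -2, s: 4, A: 2), so the claim is incorrect.

Answer: No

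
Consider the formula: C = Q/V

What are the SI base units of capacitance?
Units of each symbol in C = Q/V:
  Q (charge, in coulombs): s·A
  V (voltage, in volts): kg·m²/(s³·A)  → in the denominator, contributes s³·A/(kg·m²)

Multiplying the contributions: [s·A] · [s³·A/(kg·m²)]
Adding exponents of each base unit: kg: -1, m: -2, s: 4, A: 2
SI base units of capacitance: s⁴·A²/(kg·m²)

Answer: s⁴·A²/(kg·m²)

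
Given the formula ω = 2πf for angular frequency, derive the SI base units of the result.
Units of each symbol in ω = 2πf:
  f (frequency): 1/s
  The factor 2π is dimensionless.

Multiplying the contributions: [1/s]
Adding exponents of each base unit: s: -1
SI base units of angular frequency: 1/s

Answer: 1/s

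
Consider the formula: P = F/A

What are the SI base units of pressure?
Units of each symbol in P = F/A:
  F (force): kg·m/s²
  A (area): m²  → in the denominator, contributes 1/m²

Multiplying the contributions: [kg·m/s²] · [1/m²]
Adding exponents of each base unit: kg: 1, m: -1, s: -2
SI base units of pressure: kg/(m·s²)

Answer: kg/(m·s²)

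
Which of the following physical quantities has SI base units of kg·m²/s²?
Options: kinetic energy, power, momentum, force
Checking the SI base units of each option:
  kinetic energy (E = ½mv²): kg·m²/s²  ✓ matches
  power (P = W/t): kg·m²/s³  ✗
  momentum (p = mv): kg·m/s  ✗
  force (F = ma): kg·m/s²  ✗

Only kinetic energy has units kg·m²/s².

Answer: kinetic energy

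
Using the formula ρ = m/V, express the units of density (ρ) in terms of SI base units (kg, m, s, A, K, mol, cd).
Units of each symbol in ρ = m/V:
  m (mass): kg
  V (volume): m³  → in the denominator, contributes 1/m³

Multiplying the contributions: [kg] · [1/m³]
Adding exponents of each base unit: kg: 1, m: -3
SI base units of density: kg/m³

Answer: kg/m³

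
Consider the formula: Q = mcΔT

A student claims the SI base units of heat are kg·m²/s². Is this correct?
Units of each symbol in Q = mcΔT:
  m (mass): kg
  c (specific heat capacity, in J/(kg·K)): m²/(s²·K)
  ΔT (temperature change): K

Multiplying the contributions: [kg] · [m²/(s²·K)] · [K]
Adding exponents of each base unit: kg: 1, m: 2, s: -2
SI base units of heat: kg·m²/s²

The claimed units kg·m²/s² match the derived units, so the claim is correct.

Answer: Yes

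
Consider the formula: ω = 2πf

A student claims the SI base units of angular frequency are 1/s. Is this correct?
Units of each symbol in ω = 2πf:
  f (frequency): 1/s
  The factor 2π is dimensionless.

Multiplying the contributions: [1/s]
Adding exponents of each base unit: s: -1
SI base units of angular frequency: 1/s

The claimed units 1/s match the derived units, so the claim is correct.

Answer: Yes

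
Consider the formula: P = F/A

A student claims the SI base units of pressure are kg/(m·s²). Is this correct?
Units of each symbol in P = F/A:
  F (force): kg·m/s²
  A (area): m²  → in the denominator, contributes 1/m²

Multiplying the contributions: [kg·m/s²] · [1/m²]
Adding exponents of each base unit: kg: 1, m: -1, s: -2
SI base units of pressure: kg/(m·s²)

The claimed units kg/(m·s²) match the derived units, so the claim is correct.

Answer: Yes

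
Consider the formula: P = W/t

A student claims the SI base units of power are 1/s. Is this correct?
Units of each symbol in P = W/t:
  W (work): kg·m²/s²
  t (time): s  → in the denominator, contributes 1/s

Multiplying the contributions: [kg·m²/s²] · [1/s]
Adding exponents of each base unit: kg: 1, m: 2, s: -3
SI base units of power: kg·m²/s³

The claimed units 1/s (exponents s: -1) do not match the derived units kg·m²/s³ (exponents kg: 1, m: 2, s: -3), so the claim is incorrect.

Answer: No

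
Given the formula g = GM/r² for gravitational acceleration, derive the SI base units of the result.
Units of each symbol in g = GM/r²:
  G (gravitational constant): m³/(kg·s²)
  M (mass): kg
  r (distance): m  → to the power 2 in the denominator, contributes 1/m²

Multiplying the contributions: [m³/(kg·s²)] · [kg] · [1/m²]
Adding exponents of each base unit: m: 1, s: -2
SI base units of gravitational acceleration: m/s²

Answer: m/s²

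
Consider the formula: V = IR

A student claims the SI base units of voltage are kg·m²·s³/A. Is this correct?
Units of each symbol in V = IR:
  I (current): A
  R (resistance, in ohms): kg·m²/(s³·A²)

Multiplying the contributions: [A] · [kg·m²/(s³·A²)]
Adding exponents of each base unit: kg: 1, m: 2, s: -3, A: -1
SI base units of voltage: kg·m²/(s³·A)

The claimed units kg·m²·s³/A (exponents kg: 1, m: 2, s: 3, A: -1) do not match the derived units kg·m²/(s³·A) (exponents kg: 1, m: 2, s: -3, A: -1), so the claim is incorrect.

Answer: No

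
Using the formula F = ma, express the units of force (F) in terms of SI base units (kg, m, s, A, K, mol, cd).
Units of each symbol in F = ma:
  m (mass): kg
  a (acceleration): m/s²

Multiplying the contributions: [kg] · [m/s²]
Adding exponents of each base unit: kg: 1, m: 1, s: -2
SI base units of force: kg·m/s²

Answer: kg·m/s²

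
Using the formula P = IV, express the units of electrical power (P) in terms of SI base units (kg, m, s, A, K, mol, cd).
Units of each symbol in P = IV:
  I (current): A
  V (voltage, in volts): kg·m²/(s³·A)

Multiplying the contributions: [A] · [kg·m²/(s³·A)]
Adding exponents of each base unit: kg: 1, m: 2, s: -3
SI base units of electrical power: kg·m²/s³

Answer: kg·m²/s³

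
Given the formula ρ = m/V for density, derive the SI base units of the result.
Units of each symbol in ρ = m/V:
  m (mass): kg
  V (volume): m³  → in the denominator, contributes 1/m³

Multiplying the contributions: [kg] · [1/m³]
Adding exponents of each base unit: kg: 1, m: -3
SI base units of density: kg/m³

Answer: kg/m³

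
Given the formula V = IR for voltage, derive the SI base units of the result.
Units of each symbol in V = IR:
  I (current): A
  R (resistance, in ohms): kg·m²/(s³·A²)

Multiplying the contributions: [A] · [kg·m²/(s³·A²)]
Adding exponents of each base unit: kg: 1, m: 2, s: -3, A: -1
SI base units of voltage: kg·m²/(s³·A)

Answer: kg·m²/(s³·A)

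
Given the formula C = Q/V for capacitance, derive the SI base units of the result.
Units of each symbol in C = Q/V:
  Q (charge, in coulombs): s·A
  V (voltage, in volts): kg·m²/(s³·A)  → in the denominator, contributes s³·A/(kg·m²)

Multiplying the contributions: [s·A] · [s³·A/(kg·m²)]
Adding exponents of each base unit: kg: -1, m: -2, s: 4, A: 2
SI base units of capacitance: s⁴·A²/(kg·m²)

Answer: s⁴·A²/(kg·m²)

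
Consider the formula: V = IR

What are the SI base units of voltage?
Units of each symbol in V = IR:
  I (current): A
  R (resistance, in ohms): kg·m²/(s³·A²)

Multiplying the contributions: [A] · [kg·m²/(s³·A²)]
Adding exponents of each base unit: kg: 1, m: 2, s: -3, A: -1
SI base units of voltage: kg·m²/(s³·A)

Answer: kg·m²/(s³·A)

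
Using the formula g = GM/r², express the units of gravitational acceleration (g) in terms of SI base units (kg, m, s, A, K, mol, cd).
Units of each symbol in g = GM/r²:
  G (gravitational constant): m³/(kg·s²)
  M (mass): kg
  r (distance): m  → to the power 2 in the denominator, contributes 1/m²

Multiplying the contributions: [m³/(kg·s²)] · [kg] · [1/m²]
Adding exponents of each base unit: m: 1, s: -2
SI base units of gravitational acceleration: m/s²

Answer: m/s²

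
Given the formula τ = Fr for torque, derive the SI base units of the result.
Units of each symbol in τ = Fr:
  F (force): kg·m/s²
  r (lever arm): m

Multiplying the contributions: [kg·m/s²] · [m]
Adding exponents of each base unit: kg: 1, m: 2, s: -2
SI base units of torque: kg·m²/s²

Answer: kg·m²/s²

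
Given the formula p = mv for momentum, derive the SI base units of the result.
Units of each symbol in p = mv:
  m (mass): kg
  v (velocity): m/s

Multiplying the contributions: [kg] · [m/s]
Adding exponents of each base unit: kg: 1, m: 1, s: -1
SI base units of momentum: kg·m/s

Answer: kg·m/s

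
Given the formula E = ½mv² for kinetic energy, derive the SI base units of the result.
Units of each symbol in E = ½mv²:
  m (mass): kg
  v (speed): m/s  → to the power 2, contributes m²/s²
  The factor ½ is dimensionless.

Multiplying the contributions: [kg] · [m²/s²]
Adding exponents of each base unit: kg: 1, m: 2, s: -2
SI base units of kinetic energy: kg·m²/s²

Answer: kg·m²/s²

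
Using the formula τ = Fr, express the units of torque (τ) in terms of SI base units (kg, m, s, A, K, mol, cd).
Units of each symbol in τ = Fr:
  F (force): kg·m/s²
  r (lever arm): m

Multiplying the contributions: [kg·m/s²] · [m]
Adding exponents of each base unit: kg: 1, m: 2, s: -2
SI base units of torque: kg·m²/s²

Answer: kg·m²/s²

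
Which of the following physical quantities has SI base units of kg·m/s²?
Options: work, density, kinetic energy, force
Checking the SI base units of each option:
  work (W = Fd): kg·m²/s²  ✗
  density (ρ = m/V): kg/m³  ✗
  kinetic energy (E = ½mv²): kg·m²/s²  ✗
  force (F = ma): kg·m/s²  ✓ matches

Only force has units kg·m/s².

Answer: force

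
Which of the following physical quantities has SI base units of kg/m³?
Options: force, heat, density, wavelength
Checking the SI base units of each option:
  force (F = ma): kg·m/s²  ✗
  heat (Q = mcΔT): kg·m²/s²  ✗
  density (ρ = m/V): kg/m³  ✓ matches
  wavelength (λ = v/f): m  ✗

Only density has units kg/m³.

Answer: density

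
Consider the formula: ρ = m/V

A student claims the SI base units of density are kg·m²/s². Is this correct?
Units of each symbol in ρ = m/V:
  m (mass): kg
  V (volume): m³  → in the denominator, contributes 1/m³

Multiplying the contributions: [kg] · [1/m³]
Adding exponents of each base unit: kg: 1, m: -3
SI base units of density: kg/m³

The claimed units kg·m²/s² (exponents kg: 1, m: 2, s: -2) do not match the derived units kg/m³ (exponents kg: 1, m: -3), so the claim is incorrect.

Answer: No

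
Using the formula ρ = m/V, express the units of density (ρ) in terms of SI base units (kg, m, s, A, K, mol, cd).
Units of each symbol in ρ = m/V:
  m (mass): kg
  V (volume): m³  → in the denominator, contributes 1/m³

Multiplying the contributions: [kg] · [1/m³]
Adding exponents of each base unit: kg: 1, m: -3
SI base units of density: kg/m³

Answer: kg/m³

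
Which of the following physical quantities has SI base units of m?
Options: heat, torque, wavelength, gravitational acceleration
Checking the SI base units of each option:
  heat (Q = mcΔT): kg·m²/s²  ✗
  torque (τ = Fr): kg·m²/s²  ✗
  wavelength (λ = v/f): m  ✓ matches
  gravitational acceleration (g = GM/r²): m/s²  ✗

Only wavelength has units m.

Answer: wavelength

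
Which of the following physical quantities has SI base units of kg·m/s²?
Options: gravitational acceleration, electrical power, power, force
Checking the SI base units of each option:
  gravitational acceleration (g = GM/r²): m/s²  ✗
  electrical power (P = IV): kg·m²/s³  ✗
  power (P = W/t): kg·m²/s³  ✗
  force (F = ma): kg·m/s²  ✓ matches

Only force has units kg·m/s².

Answer: force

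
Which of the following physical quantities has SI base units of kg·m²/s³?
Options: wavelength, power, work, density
Checking the SI base units of each option:
  wavelength (λ = v/f): m  ✗
  power (P = W/t): kg·m²/s³  ✓ matches
  work (W = Fd): kg·m²/s²  ✗
  density (ρ = m/V): kg/m³  ✗

Only power has units kg·m²/s³.

Answer: power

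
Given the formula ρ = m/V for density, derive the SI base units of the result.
Units of each symbol in ρ = m/V:
  m (mass): kg
  V (volume): m³  → in the denominator, contributes 1/m³

Multiplying the contributions: [kg] · [1/m³]
Adding exponents of each base unit: kg: 1, m: -3
SI base units of density: kg/m³

Answer: kg/m³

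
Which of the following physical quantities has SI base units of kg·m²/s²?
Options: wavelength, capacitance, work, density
Checking the SI base units of each option:
  wavelength (λ = v/f): m  ✗
  capacitance (C = Q/V): s⁴·A²/(kg·m²)  ✗
  work (W = Fd): kg·m²/s²  ✓ matches
  density (ρ = m/V): kg/m³  ✗

Only work has units kg·m²/s².

Answer: work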